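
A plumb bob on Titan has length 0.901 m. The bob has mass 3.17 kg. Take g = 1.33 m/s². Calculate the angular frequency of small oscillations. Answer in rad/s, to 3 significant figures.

1.21 rad/s

ω = √(g/L) = √(1.33/0.901) = 1.21 rad/s.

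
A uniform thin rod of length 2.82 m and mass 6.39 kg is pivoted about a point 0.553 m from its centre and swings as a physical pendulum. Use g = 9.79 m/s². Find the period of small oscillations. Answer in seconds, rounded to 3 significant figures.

2.66 s

For a physical pendulum T = 2π√(I/(mgd)), with d = 0.5530 m from pivot to centre of mass.
I_cm = mL²/12 = 6.39 × 2.82²/12 = 4.235 kg·m²; I = I_cm + md² = 4.235 + 6.39 × 0.5530² = 6.189 kg·m².
T = 2π√(6.189/(6.39 × 9.79 × 0.5530)) = 2.66 s.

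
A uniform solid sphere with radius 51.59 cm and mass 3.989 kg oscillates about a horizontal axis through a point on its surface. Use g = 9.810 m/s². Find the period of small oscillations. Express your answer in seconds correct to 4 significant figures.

I_cm = (2/5)mr² = 0.42467 kg·m². The pivot is at distance d = 0.5159 m from the centre of mass.
By the parallel-axis theorem, I = I_cm + md² = 0.42467 + 1.0617 = 1.4864 kg·m².
T = 2π√(I/(mgd)) = 2π√(1.4864/(3.989 × 9.810 × 0.5159)) = 1.705 s.

1.705 s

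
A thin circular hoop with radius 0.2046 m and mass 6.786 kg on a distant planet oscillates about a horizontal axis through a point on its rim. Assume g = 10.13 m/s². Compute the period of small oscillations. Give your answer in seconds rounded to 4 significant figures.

1.263 s

I_cm = mr² = 0.28407 kg·m². The pivot is at distance d = 0.2046 m from the centre of mass.
By the parallel-axis theorem, I = I_cm + md² = 0.28407 + 0.28407 = 0.56814 kg·m².
T = 2π√(I/(mgd)) = 2π√(0.56814/(6.786 × 10.13 × 0.2046)) = 1.263 s.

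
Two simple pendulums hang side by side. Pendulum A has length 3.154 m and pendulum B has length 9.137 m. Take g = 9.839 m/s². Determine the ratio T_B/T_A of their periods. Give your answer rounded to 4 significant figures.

T ∝ √L, so T_B/T_A = √(L_B/L_A) = √(9.137/3.154) = 1.702.

1.702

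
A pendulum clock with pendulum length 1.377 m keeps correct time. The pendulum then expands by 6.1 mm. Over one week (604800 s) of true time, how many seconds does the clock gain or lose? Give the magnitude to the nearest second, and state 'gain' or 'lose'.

T ∝ √L, so T'/T = √(1.38310/1.377) = 1.00221.
In 604800 s of true time the clock registers 604800/1.00221 = 603464.8 s, so it loses 1335 s.

lose 1335 s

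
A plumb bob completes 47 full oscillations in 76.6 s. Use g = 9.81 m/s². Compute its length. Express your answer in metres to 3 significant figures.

0.660 m

T = 76.6/47 = 1.630 s.
From T = 2π√(L/g), L = gT²/(4π²) = 9.81 × 1.630²/(4π²) = 0.660 m.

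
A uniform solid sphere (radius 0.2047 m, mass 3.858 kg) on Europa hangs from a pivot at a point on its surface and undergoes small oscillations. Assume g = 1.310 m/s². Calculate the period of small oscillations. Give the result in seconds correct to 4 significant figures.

2.939 s

I_cm = (2/5)mr² = 0.064663 kg·m². The pivot is at distance d = 0.2047 m from the centre of mass.
By the parallel-axis theorem, I = I_cm + md² = 0.064663 + 0.16166 = 0.22632 kg·m².
T = 2π√(I/(mgd)) = 2π√(0.22632/(3.858 × 1.310 × 0.2047)) = 2.939 s.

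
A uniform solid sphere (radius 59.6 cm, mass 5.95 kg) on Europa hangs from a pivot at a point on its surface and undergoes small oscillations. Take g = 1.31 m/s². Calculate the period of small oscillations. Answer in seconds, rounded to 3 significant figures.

I_cm = (2/5)mr² = 0.8454 kg·m². The pivot is at distance d = 0.596 m from the centre of mass.
By the parallel-axis theorem, I = I_cm + md² = 0.8454 + 2.114 = 2.959 kg·m².
T = 2π√(I/(mgd)) = 2π√(2.959/(5.95 × 1.31 × 0.596)) = 5.01 s.

5.01 s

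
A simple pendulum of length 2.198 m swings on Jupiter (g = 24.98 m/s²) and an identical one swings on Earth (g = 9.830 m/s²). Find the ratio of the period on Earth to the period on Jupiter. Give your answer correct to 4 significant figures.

T ∝ 1/√g, so T₂/T₁ = √(g₁/g₂) = √(24.98/9.830) = 1.594.

1.594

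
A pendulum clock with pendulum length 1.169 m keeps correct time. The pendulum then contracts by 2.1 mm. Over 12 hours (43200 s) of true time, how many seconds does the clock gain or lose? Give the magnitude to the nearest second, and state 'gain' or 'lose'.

gain 39 s

T ∝ √L, so T'/T = √(1.16690/1.169) = 0.999101.
In 43200 s of true time the clock registers 43200/0.999101 = 43238.9 s, so it gains 39 s.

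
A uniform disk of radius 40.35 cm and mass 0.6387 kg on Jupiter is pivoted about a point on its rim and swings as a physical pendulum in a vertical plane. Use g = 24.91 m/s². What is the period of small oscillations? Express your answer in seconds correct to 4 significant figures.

I_cm = ½mr² = 0.051994 kg·m². The pivot is at distance d = 0.4035 m from the centre of mass.
By the parallel-axis theorem, I = I_cm + md² = 0.051994 + 0.10399 = 0.15598 kg·m².
T = 2π√(I/(mgd)) = 2π√(0.15598/(0.6387 × 24.91 × 0.4035)) = 0.9794 s.

0.9794 s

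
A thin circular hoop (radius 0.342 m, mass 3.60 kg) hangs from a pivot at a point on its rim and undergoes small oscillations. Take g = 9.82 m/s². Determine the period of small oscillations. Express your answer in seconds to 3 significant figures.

1.66 s

I_cm = mr² = 0.4211 kg·m². The pivot is at distance d = 0.342 m from the centre of mass.
By the parallel-axis theorem, I = I_cm + md² = 0.4211 + 0.4211 = 0.8421 kg·m².
T = 2π√(I/(mgd)) = 2π√(0.8421/(3.60 × 9.82 × 0.342)) = 1.66 s.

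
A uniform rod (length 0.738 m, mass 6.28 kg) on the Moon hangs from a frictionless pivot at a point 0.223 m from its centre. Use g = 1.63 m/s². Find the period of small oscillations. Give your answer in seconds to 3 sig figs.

3.21 s

For a physical pendulum T = 2π√(I/(mgd)), with d = 0.2230 m from pivot to centre of mass.
I_cm = mL²/12 = 6.28 × 0.738²/12 = 0.2850 kg·m²; I = I_cm + md² = 0.2850 + 6.28 × 0.2230² = 0.5973 kg·m².
T = 2π√(0.5973/(6.28 × 1.63 × 0.2230)) = 3.21 s.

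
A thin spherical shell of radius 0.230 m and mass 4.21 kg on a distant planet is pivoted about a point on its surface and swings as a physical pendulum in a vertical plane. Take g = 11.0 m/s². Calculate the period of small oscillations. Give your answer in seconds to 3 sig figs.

I_cm = (2/3)mr² = 0.1485 kg·m². The pivot is at distance d = 0.230 m from the centre of mass.
By the parallel-axis theorem, I = I_cm + md² = 0.1485 + 0.2227 = 0.3712 kg·m².
T = 2π√(I/(mgd)) = 2π√(0.3712/(4.21 × 11.0 × 0.230)) = 1.17 s.

1.17 s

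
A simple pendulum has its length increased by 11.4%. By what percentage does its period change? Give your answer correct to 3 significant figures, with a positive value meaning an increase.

T ∝ √L, so T'/T = √(1.114) = 1.055.
Percentage change in T = (1.055 − 1) × 100% = 5.55%.

5.55%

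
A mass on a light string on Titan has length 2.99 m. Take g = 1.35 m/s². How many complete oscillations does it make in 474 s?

50

T = 2π√(L/g) = 2π√(2.99/1.35) = 9.351 s.
Number of complete oscillations = ⌊474/9.351⌋ = ⌊50.69⌋ = 50.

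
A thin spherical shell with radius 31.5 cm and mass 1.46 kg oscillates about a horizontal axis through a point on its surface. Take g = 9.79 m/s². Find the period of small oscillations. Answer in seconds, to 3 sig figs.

I_cm = (2/3)mr² = 0.09658 kg·m². The pivot is at distance d = 0.315 m from the centre of mass.
By the parallel-axis theorem, I = I_cm + md² = 0.09658 + 0.1449 = 0.2414 kg·m².
T = 2π√(I/(mgd)) = 2π√(0.2414/(1.46 × 9.79 × 0.315)) = 1.46 s.

1.46 s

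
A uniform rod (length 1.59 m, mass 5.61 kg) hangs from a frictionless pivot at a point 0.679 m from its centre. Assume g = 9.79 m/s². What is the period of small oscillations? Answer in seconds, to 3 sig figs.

For a physical pendulum T = 2π√(I/(mgd)), with d = 0.6790 m from pivot to centre of mass.
I_cm = mL²/12 = 5.61 × 1.59²/12 = 1.182 kg·m²; I = I_cm + md² = 1.182 + 5.61 × 0.6790² = 3.768 kg·m².
T = 2π√(3.768/(5.61 × 9.79 × 0.6790)) = 2.00 s.

2.00 s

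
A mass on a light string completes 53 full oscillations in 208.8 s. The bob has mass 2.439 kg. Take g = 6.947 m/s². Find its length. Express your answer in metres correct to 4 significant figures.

T = 208.8/53 = 3.9396 s.
From T = 2π√(L/g), L = gT²/(4π²) = 6.947 × 3.9396²/(4π²) = 2.731 m.

2.731 m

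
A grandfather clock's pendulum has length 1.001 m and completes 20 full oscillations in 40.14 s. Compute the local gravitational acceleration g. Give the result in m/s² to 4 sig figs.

9.811 m/s²

T = 40.14/20 = 2.0070 s.
From T = 2π√(L/g), g = 4π²L/T² = 4π² × 1.001/2.0070² = 9.811 m/s².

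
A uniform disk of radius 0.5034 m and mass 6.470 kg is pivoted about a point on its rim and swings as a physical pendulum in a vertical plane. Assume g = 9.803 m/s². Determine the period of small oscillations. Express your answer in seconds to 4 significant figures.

1.744 s

I_cm = ½mr² = 0.81979 kg·m². The pivot is at distance d = 0.5034 m from the centre of mass.
By the parallel-axis theorem, I = I_cm + md² = 0.81979 + 1.6396 = 2.4594 kg·m².
T = 2π√(I/(mgd)) = 2π√(2.4594/(6.470 × 9.803 × 0.5034)) = 1.744 s.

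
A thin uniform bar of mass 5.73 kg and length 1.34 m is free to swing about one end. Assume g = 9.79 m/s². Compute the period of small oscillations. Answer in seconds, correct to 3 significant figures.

1.90 s

For a physical pendulum T = 2π√(I/(mgd)), with d = 0.6700 m from pivot to centre of mass.
I_cm = mL²/12 = 5.73 × 1.34²/12 = 0.8574 kg·m²; I = I_cm + md² = 0.8574 + 5.73 × 0.6700² = 3.430 kg·m².
T = 2π√(3.430/(5.73 × 9.79 × 0.6700)) = 1.90 s.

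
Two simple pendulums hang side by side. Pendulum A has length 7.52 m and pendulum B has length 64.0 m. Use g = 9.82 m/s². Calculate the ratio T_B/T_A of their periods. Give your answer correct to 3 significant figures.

T ∝ √L, so T_B/T_A = √(L_B/L_A) = √(64.0/7.52) = 2.92.

2.92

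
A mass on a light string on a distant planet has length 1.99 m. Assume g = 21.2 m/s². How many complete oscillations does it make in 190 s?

98

T = 2π√(L/g) = 2π√(1.99/21.2) = 1.925 s.
Number of complete oscillations = ⌊190/1.925⌋ = ⌊98.70⌋ = 98.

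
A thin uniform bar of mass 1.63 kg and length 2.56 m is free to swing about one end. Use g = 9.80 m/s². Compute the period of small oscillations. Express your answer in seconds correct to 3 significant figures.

2.62 s

For a physical pendulum T = 2π√(I/(mgd)), with d = 1.280 m from pivot to centre of mass.
I_cm = mL²/12 = 1.63 × 2.56²/12 = 0.8902 kg·m²; I = I_cm + md² = 0.8902 + 1.63 × 1.280² = 3.561 kg·m².
T = 2π√(3.561/(1.63 × 9.80 × 1.280)) = 2.62 s.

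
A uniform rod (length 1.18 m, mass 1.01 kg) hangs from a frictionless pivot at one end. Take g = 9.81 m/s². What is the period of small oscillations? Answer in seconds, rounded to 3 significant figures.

For a physical pendulum T = 2π√(I/(mgd)), with d = 0.5900 m from pivot to centre of mass.
I_cm = mL²/12 = 1.01 × 1.18²/12 = 0.1172 kg·m²; I = I_cm + md² = 0.1172 + 1.01 × 0.5900² = 0.4688 kg·m².
T = 2π√(0.4688/(1.01 × 9.81 × 0.5900)) = 1.78 s.

1.78 s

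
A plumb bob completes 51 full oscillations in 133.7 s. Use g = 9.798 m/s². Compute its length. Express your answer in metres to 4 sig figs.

1.706 m

T = 133.7/51 = 2.6216 s.
From T = 2π√(L/g), L = gT²/(4π²) = 9.798 × 2.6216²/(4π²) = 1.706 m.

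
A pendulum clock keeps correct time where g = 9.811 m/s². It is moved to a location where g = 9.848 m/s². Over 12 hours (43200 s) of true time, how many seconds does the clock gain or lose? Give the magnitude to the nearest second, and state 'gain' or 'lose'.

The clock's period scales as T ∝ 1/√g, so T'/T = √(9.811/9.848) = 0.998120.
In 43200 s of true time the clock registers 43200/0.998120 = 43281.4 s, so it gains 81 s.

gain 81 s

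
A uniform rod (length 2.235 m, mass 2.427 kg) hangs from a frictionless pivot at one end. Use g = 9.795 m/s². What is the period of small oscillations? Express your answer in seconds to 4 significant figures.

For a physical pendulum T = 2π√(I/(mgd)), with d = 1.1175 m from pivot to centre of mass.
I_cm = mL²/12 = 2.427 × 2.235²/12 = 1.0103 kg·m²; I = I_cm + md² = 1.0103 + 2.427 × 1.1175² = 4.0411 kg·m².
T = 2π√(4.0411/(2.427 × 9.795 × 1.1175)) = 2.451 s.

2.451 s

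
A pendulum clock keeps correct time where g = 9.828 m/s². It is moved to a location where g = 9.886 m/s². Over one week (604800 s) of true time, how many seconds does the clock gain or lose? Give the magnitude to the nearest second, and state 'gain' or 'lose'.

The clock's period scales as T ∝ 1/√g, so T'/T = √(9.828/9.886) = 0.997062.
In 604800 s of true time the clock registers 604800/0.997062 = 606582.0 s, so it gains 1782 s.

gain 1782 s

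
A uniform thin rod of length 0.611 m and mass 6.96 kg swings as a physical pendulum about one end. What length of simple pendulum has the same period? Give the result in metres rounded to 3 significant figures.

The equivalent simple-pendulum length is L_eq = I/(md), where I is about the pivot and d = 0.3055 m.
I_cm = (1/12)mL² = 0.2165 kg·m², so I = I_cm + md² = 0.2165 + 0.6496 = 0.8661 kg·m².
L_eq = 0.8661/(6.96 × 0.3055) = 0.407 m.

0.407 m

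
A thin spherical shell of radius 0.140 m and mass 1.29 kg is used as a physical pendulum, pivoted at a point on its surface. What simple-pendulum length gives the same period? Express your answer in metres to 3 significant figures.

The equivalent simple-pendulum length is L_eq = I/(md), where I is about the pivot and d = 0.1400 m.
I_cm = (2/3)mR² = 0.01686 kg·m², so I = I_cm + md² = 0.01686 + 0.02528 = 0.04214 kg·m².
L_eq = 0.04214/(1.29 × 0.1400) = 0.233 m.

0.233 m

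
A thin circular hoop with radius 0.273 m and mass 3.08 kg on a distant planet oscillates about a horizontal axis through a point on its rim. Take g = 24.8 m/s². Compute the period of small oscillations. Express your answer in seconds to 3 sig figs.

0.932 s

I_cm = mr² = 0.2295 kg·m². The pivot is at distance d = 0.273 m from the centre of mass.
By the parallel-axis theorem, I = I_cm + md² = 0.2295 + 0.2295 = 0.4591 kg·m².
T = 2π√(I/(mgd)) = 2π√(0.4591/(3.08 × 24.8 × 0.273)) = 0.932 s.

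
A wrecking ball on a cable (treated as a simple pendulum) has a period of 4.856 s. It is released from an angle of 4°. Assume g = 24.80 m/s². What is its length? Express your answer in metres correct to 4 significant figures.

14.81 m

From T = 2π√(L/g), L = gT²/(4π²) = 24.80 × 4.8560²/(4π²) = 14.81 m.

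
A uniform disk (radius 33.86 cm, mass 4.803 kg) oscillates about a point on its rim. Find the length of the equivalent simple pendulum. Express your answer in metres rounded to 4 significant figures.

The equivalent simple-pendulum length is L_eq = I/(md), where I is about the pivot and d = 0.33860 m.
I_cm = ½mR² = 0.27533 kg·m², so I = I_cm + md² = 0.27533 + 0.55066 = 0.82600 kg·m².
L_eq = 0.82600/(4.803 × 0.33860) = 0.5079 m.

0.5079 m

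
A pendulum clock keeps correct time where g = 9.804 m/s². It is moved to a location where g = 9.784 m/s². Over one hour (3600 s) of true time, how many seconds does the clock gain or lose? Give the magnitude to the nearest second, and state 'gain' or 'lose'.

The clock's period scales as T ∝ 1/√g, so T'/T = √(9.804/9.784) = 1.00102.
In 3600 s of true time the clock registers 3600/1.00102 = 3596.3 s, so it loses 4 s.

lose 4 s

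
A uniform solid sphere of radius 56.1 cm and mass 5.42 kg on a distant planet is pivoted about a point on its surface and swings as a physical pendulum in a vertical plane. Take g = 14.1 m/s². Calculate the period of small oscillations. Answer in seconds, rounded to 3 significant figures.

I_cm = (2/5)mr² = 0.6823 kg·m². The pivot is at distance d = 0.561 m from the centre of mass.
By the parallel-axis theorem, I = I_cm + md² = 0.6823 + 1.706 = 2.388 kg·m².
T = 2π√(I/(mgd)) = 2π√(2.388/(5.42 × 14.1 × 0.561)) = 1.48 s.

1.48 s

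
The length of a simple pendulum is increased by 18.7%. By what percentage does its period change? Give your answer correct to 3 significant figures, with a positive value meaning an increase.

8.95%

T ∝ √L, so T'/T = √(1.187) = 1.089.
Percentage change in T = (1.089 − 1) × 100% = 8.95%.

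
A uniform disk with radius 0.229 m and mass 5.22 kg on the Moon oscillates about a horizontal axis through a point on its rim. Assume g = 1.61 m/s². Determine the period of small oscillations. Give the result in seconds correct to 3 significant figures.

2.90 s

I_cm = ½mr² = 0.1369 kg·m². The pivot is at distance d = 0.229 m from the centre of mass.
By the parallel-axis theorem, I = I_cm + md² = 0.1369 + 0.2737 = 0.4106 kg·m².
T = 2π√(I/(mgd)) = 2π√(0.4106/(5.22 × 1.61 × 0.229)) = 2.90 s.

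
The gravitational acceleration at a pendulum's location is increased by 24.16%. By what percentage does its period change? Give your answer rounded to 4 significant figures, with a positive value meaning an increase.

T ∝ 1/√g, so T'/T = 1/√(1.2416) = 0.89745.
Percentage change in T = (0.89745 − 1) × 100% = -10.26%.

-10.26%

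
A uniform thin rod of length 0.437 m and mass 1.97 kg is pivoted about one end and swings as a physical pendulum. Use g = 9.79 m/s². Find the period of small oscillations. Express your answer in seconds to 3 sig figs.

For a physical pendulum T = 2π√(I/(mgd)), with d = 0.2185 m from pivot to centre of mass.
I_cm = mL²/12 = 1.97 × 0.437²/12 = 0.03135 kg·m²; I = I_cm + md² = 0.03135 + 1.97 × 0.2185² = 0.1254 kg·m².
T = 2π√(0.1254/(1.97 × 9.79 × 0.2185)) = 1.08 s.

1.08 s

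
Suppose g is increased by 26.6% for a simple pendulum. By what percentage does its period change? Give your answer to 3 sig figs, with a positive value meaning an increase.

-11.1%

T ∝ 1/√g, so T'/T = 1/√(1.266) = 0.8888.
Percentage change in T = (0.8888 − 1) × 100% = -11.1%.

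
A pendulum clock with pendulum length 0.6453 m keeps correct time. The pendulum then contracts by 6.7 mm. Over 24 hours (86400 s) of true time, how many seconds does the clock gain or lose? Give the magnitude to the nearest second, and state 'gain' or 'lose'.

gain 452 s

T ∝ √L, so T'/T = √(0.63860/0.6453) = 0.994795.
In 86400 s of true time the clock registers 86400/0.994795 = 86852.1 s, so it gains 452 s.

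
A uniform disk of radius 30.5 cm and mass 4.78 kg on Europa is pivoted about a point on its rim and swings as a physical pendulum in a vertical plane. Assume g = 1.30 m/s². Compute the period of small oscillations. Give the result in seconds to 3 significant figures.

3.73 s

I_cm = ½mr² = 0.2223 kg·m². The pivot is at distance d = 0.305 m from the centre of mass.
By the parallel-axis theorem, I = I_cm + md² = 0.2223 + 0.4447 = 0.6670 kg·m².
T = 2π√(I/(mgd)) = 2π√(0.6670/(4.78 × 1.30 × 0.305)) = 3.73 s.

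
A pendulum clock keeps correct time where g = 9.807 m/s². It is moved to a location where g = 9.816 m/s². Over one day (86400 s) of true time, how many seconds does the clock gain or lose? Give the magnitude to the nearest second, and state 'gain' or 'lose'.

The clock's period scales as T ∝ 1/√g, so T'/T = √(9.807/9.816) = 0.999541.
In 86400 s of true time the clock registers 86400/0.999541 = 86439.6 s, so it gains 40 s.

gain 40 s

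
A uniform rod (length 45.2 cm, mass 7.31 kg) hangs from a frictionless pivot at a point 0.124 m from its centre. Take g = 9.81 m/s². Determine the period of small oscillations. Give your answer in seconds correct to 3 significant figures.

For a physical pendulum T = 2π√(I/(mgd)), with d = 0.1240 m from pivot to centre of mass.
I_cm = mL²/12 = 7.31 × 0.452²/12 = 0.1245 kg·m²; I = I_cm + md² = 0.1245 + 7.31 × 0.1240² = 0.2369 kg·m².
T = 2π√(0.2369/(7.31 × 9.81 × 0.1240)) = 1.03 s.

1.03 s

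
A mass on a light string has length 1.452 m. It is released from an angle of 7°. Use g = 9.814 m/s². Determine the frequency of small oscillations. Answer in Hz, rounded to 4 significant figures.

0.4138 Hz

T = 2π√(L/g) = 2π√(1.452/9.814) = 2.4168 s, so f = 1/T = 0.4138 Hz.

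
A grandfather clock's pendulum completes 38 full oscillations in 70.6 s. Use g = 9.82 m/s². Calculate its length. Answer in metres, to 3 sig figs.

0.859 m

T = 70.6/38 = 1.858 s.
From T = 2π√(L/g), L = gT²/(4π²) = 9.82 × 1.858²/(4π²) = 0.859 m.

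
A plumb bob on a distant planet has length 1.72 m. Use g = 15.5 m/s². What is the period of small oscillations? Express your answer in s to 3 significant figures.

2.09 s

T = 2π√(L/g) = 2π√(1.72/15.5) = 2π × 0.3331 = 2.09 s.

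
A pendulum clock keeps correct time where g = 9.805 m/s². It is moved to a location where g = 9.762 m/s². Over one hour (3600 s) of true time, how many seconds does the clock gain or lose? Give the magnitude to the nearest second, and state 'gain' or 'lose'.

lose 8 s

The clock's period scales as T ∝ 1/√g, so T'/T = √(9.805/9.762) = 1.00220.
In 3600 s of true time the clock registers 3600/1.00220 = 3592.1 s, so it loses 8 s.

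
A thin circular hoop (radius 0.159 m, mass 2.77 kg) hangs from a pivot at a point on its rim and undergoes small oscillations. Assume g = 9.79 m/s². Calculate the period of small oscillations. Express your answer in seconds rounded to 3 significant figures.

I_cm = mr² = 0.07003 kg·m². The pivot is at distance d = 0.159 m from the centre of mass.
By the parallel-axis theorem, I = I_cm + md² = 0.07003 + 0.07003 = 0.1401 kg·m².
T = 2π√(I/(mgd)) = 2π√(0.1401/(2.77 × 9.79 × 0.159)) = 1.13 s.

1.13 s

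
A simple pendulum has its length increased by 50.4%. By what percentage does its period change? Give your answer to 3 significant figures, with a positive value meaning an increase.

22.6%

T ∝ √L, so T'/T = √(1.504) = 1.226.
Percentage change in T = (1.226 − 1) × 100% = 22.6%.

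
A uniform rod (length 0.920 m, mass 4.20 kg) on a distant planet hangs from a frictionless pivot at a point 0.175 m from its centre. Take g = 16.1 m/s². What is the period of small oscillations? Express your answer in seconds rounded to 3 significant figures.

1.19 s

For a physical pendulum T = 2π√(I/(mgd)), with d = 0.1750 m from pivot to centre of mass.
I_cm = mL²/12 = 4.20 × 0.920²/12 = 0.2962 kg·m²; I = I_cm + md² = 0.2962 + 4.20 × 0.1750² = 0.4249 kg·m².
T = 2π√(0.4249/(4.20 × 16.1 × 0.1750)) = 1.19 s.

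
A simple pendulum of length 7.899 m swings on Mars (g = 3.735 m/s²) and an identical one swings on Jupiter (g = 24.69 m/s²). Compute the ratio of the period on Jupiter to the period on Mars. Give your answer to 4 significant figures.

0.3889

T ∝ 1/√g, so T₂/T₁ = √(g₁/g₂) = √(3.735/24.69) = 0.3889.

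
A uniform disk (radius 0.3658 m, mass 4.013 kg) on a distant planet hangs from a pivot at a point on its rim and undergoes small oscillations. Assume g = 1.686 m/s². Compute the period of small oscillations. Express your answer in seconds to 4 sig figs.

I_cm = ½mr² = 0.26849 kg·m². The pivot is at distance d = 0.3658 m from the centre of mass.
By the parallel-axis theorem, I = I_cm + md² = 0.26849 + 0.53698 = 0.80547 kg·m².
T = 2π√(I/(mgd)) = 2π√(0.80547/(4.013 × 1.686 × 0.3658)) = 3.584 s.

3.584 s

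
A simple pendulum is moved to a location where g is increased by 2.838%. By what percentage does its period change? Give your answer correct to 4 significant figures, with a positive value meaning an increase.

-1.389%

T ∝ 1/√g, so T'/T = 1/√(1.0284) = 0.98611.
Percentage change in T = (0.98611 − 1) × 100% = -1.389%.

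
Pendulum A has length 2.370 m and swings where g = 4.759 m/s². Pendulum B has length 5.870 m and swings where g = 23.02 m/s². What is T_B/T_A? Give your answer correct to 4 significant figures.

0.7156

T = 2π√(L/g), so T_B/T_A = √((L_B/g_B)/(L_A/g_A)) = √((5.870/23.02)/(2.370/4.759)) = 0.7156.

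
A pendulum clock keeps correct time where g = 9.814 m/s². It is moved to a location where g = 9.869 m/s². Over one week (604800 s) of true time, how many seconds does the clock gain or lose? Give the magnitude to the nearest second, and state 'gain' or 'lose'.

The clock's period scales as T ∝ 1/√g, so T'/T = √(9.814/9.869) = 0.997210.
In 604800 s of true time the clock registers 604800/0.997210 = 606492.4 s, so it gains 1692 s.

gain 1692 s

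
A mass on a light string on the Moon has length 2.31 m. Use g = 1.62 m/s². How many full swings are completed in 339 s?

T = 2π√(L/g) = 2π√(2.31/1.62) = 7.503 s.
Number of complete oscillations = ⌊339/7.503⌋ = ⌊45.18⌋ = 45.

45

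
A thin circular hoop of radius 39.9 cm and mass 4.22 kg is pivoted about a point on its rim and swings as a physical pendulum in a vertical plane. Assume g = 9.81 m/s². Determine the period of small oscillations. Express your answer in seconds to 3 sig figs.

I_cm = mr² = 0.6718 kg·m². The pivot is at distance d = 0.399 m from the centre of mass.
By the parallel-axis theorem, I = I_cm + md² = 0.6718 + 0.6718 = 1.344 kg·m².
T = 2π√(I/(mgd)) = 2π√(1.344/(4.22 × 9.81 × 0.399)) = 1.79 s.

1.79 s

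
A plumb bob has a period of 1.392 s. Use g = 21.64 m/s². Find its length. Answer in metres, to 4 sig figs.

From T = 2π√(L/g), L = gT²/(4π²) = 21.64 × 1.3920²/(4π²) = 1.062 m.

1.062 m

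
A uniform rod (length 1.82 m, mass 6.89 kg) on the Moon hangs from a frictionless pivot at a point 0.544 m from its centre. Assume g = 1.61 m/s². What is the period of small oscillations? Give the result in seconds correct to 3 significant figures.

5.08 s

For a physical pendulum T = 2π√(I/(mgd)), with d = 0.5440 m from pivot to centre of mass.
I_cm = mL²/12 = 6.89 × 1.82²/12 = 1.902 kg·m²; I = I_cm + md² = 1.902 + 6.89 × 0.5440² = 3.941 kg·m².
T = 2π√(3.941/(6.89 × 1.61 × 0.5440)) = 5.08 s.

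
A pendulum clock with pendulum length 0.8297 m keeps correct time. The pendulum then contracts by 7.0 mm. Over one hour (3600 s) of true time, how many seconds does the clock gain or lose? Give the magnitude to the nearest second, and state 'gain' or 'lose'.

T ∝ √L, so T'/T = √(0.82270/0.8297) = 0.995773.
In 3600 s of true time the clock registers 3600/0.995773 = 3615.3 s, so it gains 15 s.

gain 15 s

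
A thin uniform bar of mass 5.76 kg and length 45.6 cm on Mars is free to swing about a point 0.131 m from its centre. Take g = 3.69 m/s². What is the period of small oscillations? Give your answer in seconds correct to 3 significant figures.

For a physical pendulum T = 2π√(I/(mgd)), with d = 0.1310 m from pivot to centre of mass.
I_cm = mL²/12 = 5.76 × 0.456²/12 = 0.09981 kg·m²; I = I_cm + md² = 0.09981 + 5.76 × 0.1310² = 0.1987 kg·m².
T = 2π√(0.1987/(5.76 × 3.69 × 0.1310)) = 1.68 s.

1.68 s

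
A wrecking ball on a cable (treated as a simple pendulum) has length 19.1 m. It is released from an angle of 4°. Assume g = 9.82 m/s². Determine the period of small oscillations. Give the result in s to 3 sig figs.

8.76 s

T = 2π√(L/g) = 2π√(19.1/9.82) = 2π × 1.395 = 8.76 s.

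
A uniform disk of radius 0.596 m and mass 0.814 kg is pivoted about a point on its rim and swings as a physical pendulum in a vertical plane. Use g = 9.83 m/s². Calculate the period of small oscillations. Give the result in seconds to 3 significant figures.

1.89 s

I_cm = ½mr² = 0.1446 kg·m². The pivot is at distance d = 0.596 m from the centre of mass.
By the parallel-axis theorem, I = I_cm + md² = 0.1446 + 0.2891 = 0.4337 kg·m².
T = 2π√(I/(mgd)) = 2π√(0.4337/(0.814 × 9.83 × 0.596)) = 1.89 s.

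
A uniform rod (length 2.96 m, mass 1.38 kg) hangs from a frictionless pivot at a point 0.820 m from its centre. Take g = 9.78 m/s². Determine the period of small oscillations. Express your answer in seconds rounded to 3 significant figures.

For a physical pendulum T = 2π√(I/(mgd)), with d = 0.8200 m from pivot to centre of mass.
I_cm = mL²/12 = 1.38 × 2.96²/12 = 1.008 kg·m²; I = I_cm + md² = 1.008 + 1.38 × 0.8200² = 1.935 kg·m².
T = 2π√(1.935/(1.38 × 9.78 × 0.8200)) = 2.63 s.

2.63 s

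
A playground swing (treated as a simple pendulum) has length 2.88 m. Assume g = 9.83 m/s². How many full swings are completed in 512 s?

T = 2π√(L/g) = 2π√(2.88/9.83) = 3.401 s.
Number of complete oscillations = ⌊512/3.401⌋ = ⌊150.5⌋ = 150.

150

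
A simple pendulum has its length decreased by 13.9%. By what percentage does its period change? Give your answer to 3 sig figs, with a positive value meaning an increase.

T ∝ √L, so T'/T = √(0.8610) = 0.9279.
Percentage change in T = (0.9279 − 1) × 100% = -7.21%.

-7.21%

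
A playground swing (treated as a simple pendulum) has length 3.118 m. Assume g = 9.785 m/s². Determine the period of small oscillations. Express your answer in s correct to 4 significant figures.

3.547 s

T = 2π√(L/g) = 2π√(3.118/9.785) = 2π × 0.56449 = 3.547 s.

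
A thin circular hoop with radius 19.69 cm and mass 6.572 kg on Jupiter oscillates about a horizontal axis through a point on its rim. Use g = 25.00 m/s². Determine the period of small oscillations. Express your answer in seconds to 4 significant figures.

0.7886 s

I_cm = mr² = 0.25479 kg·m². The pivot is at distance d = 0.1969 m from the centre of mass.
By the parallel-axis theorem, I = I_cm + md² = 0.25479 + 0.25479 = 0.50959 kg·m².
T = 2π√(I/(mgd)) = 2π√(0.50959/(6.572 × 25.00 × 0.1969)) = 0.7886 s.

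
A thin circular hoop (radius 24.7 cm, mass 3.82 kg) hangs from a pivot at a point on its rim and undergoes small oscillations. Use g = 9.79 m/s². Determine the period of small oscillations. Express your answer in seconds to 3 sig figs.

I_cm = mr² = 0.2331 kg·m². The pivot is at distance d = 0.247 m from the centre of mass.
By the parallel-axis theorem, I = I_cm + md² = 0.2331 + 0.2331 = 0.4661 kg·m².
T = 2π√(I/(mgd)) = 2π√(0.4661/(3.82 × 9.79 × 0.247)) = 1.41 s.

1.41 s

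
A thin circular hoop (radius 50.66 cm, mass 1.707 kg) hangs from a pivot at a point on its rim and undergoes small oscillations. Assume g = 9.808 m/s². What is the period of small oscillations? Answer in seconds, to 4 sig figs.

2.019 s

I_cm = mr² = 0.43809 kg·m². The pivot is at distance d = 0.5066 m from the centre of mass.
By the parallel-axis theorem, I = I_cm + md² = 0.43809 + 0.43809 = 0.87618 kg·m².
T = 2π√(I/(mgd)) = 2π√(0.87618/(1.707 × 9.808 × 0.5066)) = 2.019 s.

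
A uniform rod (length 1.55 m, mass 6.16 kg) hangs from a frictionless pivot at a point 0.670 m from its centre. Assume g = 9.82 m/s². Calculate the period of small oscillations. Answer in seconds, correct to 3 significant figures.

For a physical pendulum T = 2π√(I/(mgd)), with d = 0.6700 m from pivot to centre of mass.
I_cm = mL²/12 = 6.16 × 1.55²/12 = 1.233 kg·m²; I = I_cm + md² = 1.233 + 6.16 × 0.6700² = 3.999 kg·m².
T = 2π√(3.999/(6.16 × 9.82 × 0.6700)) = 1.97 s.

1.97 s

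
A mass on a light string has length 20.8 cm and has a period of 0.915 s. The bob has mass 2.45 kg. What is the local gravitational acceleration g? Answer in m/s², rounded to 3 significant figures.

9.81 m/s²

From T = 2π√(L/g), g = 4π²L/T² = 4π² × 0.208/0.9150² = 9.81 m/s².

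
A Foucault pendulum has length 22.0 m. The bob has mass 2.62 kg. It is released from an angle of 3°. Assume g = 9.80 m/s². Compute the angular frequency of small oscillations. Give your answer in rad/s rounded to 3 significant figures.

ω = √(g/L) = √(9.80/22.0) = 0.667 rad/s.

0.667 rad/s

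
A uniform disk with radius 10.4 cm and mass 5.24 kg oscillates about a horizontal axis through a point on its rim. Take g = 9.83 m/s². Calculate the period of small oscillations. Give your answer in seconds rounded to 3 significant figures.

I_cm = ½mr² = 0.02834 kg·m². The pivot is at distance d = 0.104 m from the centre of mass.
By the parallel-axis theorem, I = I_cm + md² = 0.02834 + 0.05668 = 0.08501 kg·m².
T = 2π√(I/(mgd)) = 2π√(0.08501/(5.24 × 9.83 × 0.104)) = 0.792 s.

0.792 s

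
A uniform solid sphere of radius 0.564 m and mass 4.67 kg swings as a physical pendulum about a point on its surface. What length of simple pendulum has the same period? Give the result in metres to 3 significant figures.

0.790 m

The equivalent simple-pendulum length is L_eq = I/(md), where I is about the pivot and d = 0.5640 m.
I_cm = (2/5)mR² = 0.5942 kg·m², so I = I_cm + md² = 0.5942 + 1.486 = 2.080 kg·m².
L_eq = 2.080/(4.67 × 0.5640) = 0.790 m.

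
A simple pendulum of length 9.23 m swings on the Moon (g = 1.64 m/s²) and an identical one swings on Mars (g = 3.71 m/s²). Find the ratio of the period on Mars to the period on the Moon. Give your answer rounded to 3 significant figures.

T ∝ 1/√g, so T₂/T₁ = √(g₁/g₂) = √(1.64/3.71) = 0.665.

0.665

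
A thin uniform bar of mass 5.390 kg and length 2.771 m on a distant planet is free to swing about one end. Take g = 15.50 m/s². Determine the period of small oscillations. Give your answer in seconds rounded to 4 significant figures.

2.169 s

For a physical pendulum T = 2π√(I/(mgd)), with d = 1.3855 m from pivot to centre of mass.
I_cm = mL²/12 = 5.390 × 2.771²/12 = 3.4489 kg·m²; I = I_cm + md² = 3.4489 + 5.390 × 1.3855² = 13.796 kg·m².
T = 2π√(13.796/(5.390 × 15.50 × 1.3855)) = 2.169 s.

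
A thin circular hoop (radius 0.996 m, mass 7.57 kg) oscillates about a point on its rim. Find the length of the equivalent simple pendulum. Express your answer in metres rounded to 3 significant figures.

1.99 m

The equivalent simple-pendulum length is L_eq = I/(md), where I is about the pivot and d = 0.9960 m.
I_cm = mR² = 7.510 kg·m², so I = I_cm + md² = 7.510 + 7.510 = 15.02 kg·m².
L_eq = 15.02/(7.57 × 0.9960) = 1.99 m.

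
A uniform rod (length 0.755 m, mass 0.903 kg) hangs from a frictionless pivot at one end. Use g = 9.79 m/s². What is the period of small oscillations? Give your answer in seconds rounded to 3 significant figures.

1.42 s

For a physical pendulum T = 2π√(I/(mgd)), with d = 0.3775 m from pivot to centre of mass.
I_cm = mL²/12 = 0.903 × 0.755²/12 = 0.04289 kg·m²; I = I_cm + md² = 0.04289 + 0.903 × 0.3775² = 0.1716 kg·m².
T = 2π√(0.1716/(0.903 × 9.79 × 0.3775)) = 1.42 s.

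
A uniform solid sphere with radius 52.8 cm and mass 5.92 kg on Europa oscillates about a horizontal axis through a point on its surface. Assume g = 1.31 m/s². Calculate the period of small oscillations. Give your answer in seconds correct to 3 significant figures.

4.72 s

I_cm = (2/5)mr² = 0.6602 kg·m². The pivot is at distance d = 0.528 m from the centre of mass.
By the parallel-axis theorem, I = I_cm + md² = 0.6602 + 1.650 = 2.311 kg·m².
T = 2π√(I/(mgd)) = 2π√(2.311/(5.92 × 1.31 × 0.528)) = 4.72 s.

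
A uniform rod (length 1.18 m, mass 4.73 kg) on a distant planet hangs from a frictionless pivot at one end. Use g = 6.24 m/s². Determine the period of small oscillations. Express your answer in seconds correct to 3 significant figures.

2.23 s

For a physical pendulum T = 2π√(I/(mgd)), with d = 0.5900 m from pivot to centre of mass.
I_cm = mL²/12 = 4.73 × 1.18²/12 = 0.5488 kg·m²; I = I_cm + md² = 0.5488 + 4.73 × 0.5900² = 2.195 kg·m².
T = 2π√(2.195/(4.73 × 6.24 × 0.5900)) = 2.23 s.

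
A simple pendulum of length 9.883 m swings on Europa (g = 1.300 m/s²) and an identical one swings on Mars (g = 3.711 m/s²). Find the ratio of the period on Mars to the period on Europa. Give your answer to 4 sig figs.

0.5919

T ∝ 1/√g, so T₂/T₁ = √(g₁/g₂) = √(1.300/3.711) = 0.5919.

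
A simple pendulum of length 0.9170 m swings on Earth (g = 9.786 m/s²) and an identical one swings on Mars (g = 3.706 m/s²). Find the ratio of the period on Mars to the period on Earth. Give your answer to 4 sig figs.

1.625

T ∝ 1/√g, so T₂/T₁ = √(g₁/g₂) = √(9.786/3.706) = 1.625.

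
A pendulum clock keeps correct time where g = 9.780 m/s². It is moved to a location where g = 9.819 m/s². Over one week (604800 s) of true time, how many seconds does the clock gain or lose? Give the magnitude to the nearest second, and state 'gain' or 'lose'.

The clock's period scales as T ∝ 1/√g, so T'/T = √(9.780/9.819) = 0.998012.
In 604800 s of true time the clock registers 604800/0.998012 = 606004.7 s, so it gains 1205 s.

gain 1205 s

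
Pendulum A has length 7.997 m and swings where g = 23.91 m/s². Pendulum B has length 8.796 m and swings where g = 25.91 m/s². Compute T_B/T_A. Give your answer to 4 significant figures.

T = 2π√(L/g), so T_B/T_A = √((L_B/g_B)/(L_A/g_A)) = √((8.796/25.91)/(7.997/23.91)) = 1.007.

1.007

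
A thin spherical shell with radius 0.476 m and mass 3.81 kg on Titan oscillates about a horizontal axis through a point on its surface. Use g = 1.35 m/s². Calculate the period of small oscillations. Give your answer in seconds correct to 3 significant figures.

4.82 s

I_cm = (2/3)mr² = 0.5755 kg·m². The pivot is at distance d = 0.476 m from the centre of mass.
By the parallel-axis theorem, I = I_cm + md² = 0.5755 + 0.8633 = 1.439 kg·m².
T = 2π√(I/(mgd)) = 2π√(1.439/(3.81 × 1.35 × 0.476)) = 4.82 s.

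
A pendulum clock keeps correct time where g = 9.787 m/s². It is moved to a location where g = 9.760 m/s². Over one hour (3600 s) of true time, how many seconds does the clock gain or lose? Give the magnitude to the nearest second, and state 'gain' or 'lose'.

The clock's period scales as T ∝ 1/√g, so T'/T = √(9.787/9.760) = 1.00138.
In 3600 s of true time the clock registers 3600/1.00138 = 3595.0 s, so it loses 5 s.

lose 5 s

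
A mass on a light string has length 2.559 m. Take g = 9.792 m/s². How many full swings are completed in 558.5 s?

T = 2π√(L/g) = 2π√(2.559/9.792) = 3.2120 s.
Number of complete oscillations = ⌊558.5/3.2120⌋ = ⌊173.88⌋ = 173.

173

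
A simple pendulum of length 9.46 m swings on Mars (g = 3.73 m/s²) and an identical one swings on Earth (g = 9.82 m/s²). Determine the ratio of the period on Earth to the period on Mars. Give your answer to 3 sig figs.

0.616

T ∝ 1/√g, so T₂/T₁ = √(g₁/g₂) = √(3.73/9.82) = 0.616.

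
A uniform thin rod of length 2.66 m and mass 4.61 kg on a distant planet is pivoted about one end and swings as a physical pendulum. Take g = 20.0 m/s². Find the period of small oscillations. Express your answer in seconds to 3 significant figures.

For a physical pendulum T = 2π√(I/(mgd)), with d = 1.330 m from pivot to centre of mass.
I_cm = mL²/12 = 4.61 × 2.66²/12 = 2.718 kg·m²; I = I_cm + md² = 2.718 + 4.61 × 1.330² = 10.87 kg·m².
T = 2π√(10.87/(4.61 × 20.0 × 1.330)) = 1.87 s.

1.87 s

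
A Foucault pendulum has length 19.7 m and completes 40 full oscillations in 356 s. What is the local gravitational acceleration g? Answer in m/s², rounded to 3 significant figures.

9.82 m/s²

T = 356/40 = 8.900 s.
From T = 2π√(L/g), g = 4π²L/T² = 4π² × 19.7/8.900² = 9.82 m/s².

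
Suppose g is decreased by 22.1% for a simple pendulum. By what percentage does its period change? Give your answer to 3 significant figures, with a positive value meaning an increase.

13.3%

T ∝ 1/√g, so T'/T = 1/√(0.7790) = 1.133.
Percentage change in T = (1.133 − 1) × 100% = 13.3%.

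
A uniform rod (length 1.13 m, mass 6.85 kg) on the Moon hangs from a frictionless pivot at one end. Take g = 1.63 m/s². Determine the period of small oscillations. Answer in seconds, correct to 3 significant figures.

For a physical pendulum T = 2π√(I/(mgd)), with d = 0.5650 m from pivot to centre of mass.
I_cm = mL²/12 = 6.85 × 1.13²/12 = 0.7289 kg·m²; I = I_cm + md² = 0.7289 + 6.85 × 0.5650² = 2.916 kg·m².
T = 2π√(2.916/(6.85 × 1.63 × 0.5650)) = 4.27 s.

4.27 s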